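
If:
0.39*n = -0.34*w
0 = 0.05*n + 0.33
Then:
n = -6.60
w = 7.57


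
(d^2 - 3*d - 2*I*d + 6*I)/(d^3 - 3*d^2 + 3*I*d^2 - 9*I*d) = (d - 2*I)/(d*(d + 3*I))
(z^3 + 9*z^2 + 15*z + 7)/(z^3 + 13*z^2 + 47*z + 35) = (z + 1)/(z + 5)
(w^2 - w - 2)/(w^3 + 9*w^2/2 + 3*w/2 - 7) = 2*(w^2 - w - 2)/(2*w^3 + 9*w^2 + 3*w - 14)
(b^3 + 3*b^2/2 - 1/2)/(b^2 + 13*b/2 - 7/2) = (b^2 + 2*b + 1)/(b + 7)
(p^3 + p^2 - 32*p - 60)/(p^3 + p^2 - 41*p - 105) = (p^2 - 4*p - 12)/(p^2 - 4*p - 21)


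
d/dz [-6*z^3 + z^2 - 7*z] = -18*z^2 + 2*z - 7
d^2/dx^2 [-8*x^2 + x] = -16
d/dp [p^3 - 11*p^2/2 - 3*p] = 3*p^2 - 11*p - 3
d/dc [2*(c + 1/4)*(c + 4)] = 4*c + 17/2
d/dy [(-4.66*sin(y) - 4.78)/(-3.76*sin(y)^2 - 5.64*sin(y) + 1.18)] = (-35.9456*sin(y) + 8.7608*cos(2*y) - 41.2188)*cos(y)/(3.76*sin(y)^2 + 5.64*sin(y) - 1.18)^2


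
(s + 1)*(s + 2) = s^2 + 3*s + 2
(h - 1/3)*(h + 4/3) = h^2 + h - 4/9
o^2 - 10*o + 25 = (o - 5)^2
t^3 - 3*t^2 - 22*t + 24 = (t - 6)*(t - 1)*(t + 4)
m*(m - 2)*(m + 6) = m^3 + 4*m^2 - 12*m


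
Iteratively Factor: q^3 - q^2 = (q)*(q^2 - q) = q*(q - 1)*(q)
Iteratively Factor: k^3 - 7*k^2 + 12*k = (k - 3)*(k^2 - 4*k) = (k - 4)*(k - 3)*(k)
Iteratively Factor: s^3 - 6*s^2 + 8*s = (s)*(s^2 - 6*s + 8) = s*(s - 4)*(s - 2)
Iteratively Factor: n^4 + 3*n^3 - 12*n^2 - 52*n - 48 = (n + 3)*(n^3 - 12*n - 16) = (n + 2)*(n + 3)*(n^2 - 2*n - 8) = (n + 2)^2*(n + 3)*(n - 4)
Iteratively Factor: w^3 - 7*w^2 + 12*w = (w - 4)*(w^2 - 3*w) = w*(w - 4)*(w - 3)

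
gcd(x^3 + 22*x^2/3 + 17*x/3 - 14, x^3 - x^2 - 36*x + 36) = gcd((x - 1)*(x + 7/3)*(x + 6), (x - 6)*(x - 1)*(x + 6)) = x^2 + 5*x - 6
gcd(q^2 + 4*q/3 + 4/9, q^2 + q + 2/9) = q + 2/3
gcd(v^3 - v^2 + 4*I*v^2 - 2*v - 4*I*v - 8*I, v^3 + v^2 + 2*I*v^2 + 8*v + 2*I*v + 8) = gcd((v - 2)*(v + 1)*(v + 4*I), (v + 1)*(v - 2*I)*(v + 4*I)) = v^2 + v*(1 + 4*I) + 4*I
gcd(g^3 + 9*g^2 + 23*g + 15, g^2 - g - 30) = g + 5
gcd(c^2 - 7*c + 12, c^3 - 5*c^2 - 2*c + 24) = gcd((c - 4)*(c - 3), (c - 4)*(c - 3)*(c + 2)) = c^2 - 7*c + 12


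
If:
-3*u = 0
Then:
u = 0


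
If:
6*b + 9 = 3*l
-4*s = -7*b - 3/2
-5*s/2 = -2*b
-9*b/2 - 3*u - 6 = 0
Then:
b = -15/38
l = 42/19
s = -6/19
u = -107/76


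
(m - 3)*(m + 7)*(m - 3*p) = m^3 - 3*m^2*p + 4*m^2 - 12*m*p - 21*m + 63*p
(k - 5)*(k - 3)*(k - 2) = k^3 - 10*k^2 + 31*k - 30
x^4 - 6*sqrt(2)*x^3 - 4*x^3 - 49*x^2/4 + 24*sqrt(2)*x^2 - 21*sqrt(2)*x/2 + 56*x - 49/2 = (x - 7/2)*(x - 1/2)*(x - 7*sqrt(2))*(x + sqrt(2))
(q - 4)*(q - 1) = q^2 - 5*q + 4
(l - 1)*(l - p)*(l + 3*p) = l^3 + 2*l^2*p - l^2 - 3*l*p^2 - 2*l*p + 3*p^2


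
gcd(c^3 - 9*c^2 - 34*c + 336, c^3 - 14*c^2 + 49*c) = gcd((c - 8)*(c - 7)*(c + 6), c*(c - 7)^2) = c - 7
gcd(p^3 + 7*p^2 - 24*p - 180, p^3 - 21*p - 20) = p - 5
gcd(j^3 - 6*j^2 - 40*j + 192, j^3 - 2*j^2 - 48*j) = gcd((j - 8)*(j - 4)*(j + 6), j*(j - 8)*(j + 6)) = j^2 - 2*j - 48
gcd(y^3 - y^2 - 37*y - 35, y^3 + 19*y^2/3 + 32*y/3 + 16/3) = y + 1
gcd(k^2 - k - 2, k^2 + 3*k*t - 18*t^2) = 1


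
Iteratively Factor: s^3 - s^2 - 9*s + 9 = (s + 3)*(s^2 - 4*s + 3) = (s - 3)*(s + 3)*(s - 1)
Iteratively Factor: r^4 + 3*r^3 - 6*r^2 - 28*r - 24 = (r + 2)*(r^3 + r^2 - 8*r - 12) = (r - 3)*(r + 2)*(r^2 + 4*r + 4) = (r - 3)*(r + 2)^2*(r + 2)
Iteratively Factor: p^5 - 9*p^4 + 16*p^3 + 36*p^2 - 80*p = (p - 4)*(p^4 - 5*p^3 - 4*p^2 + 20*p) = (p - 5)*(p - 4)*(p^3 - 4*p) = (p - 5)*(p - 4)*(p + 2)*(p^2 - 2*p) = (p - 5)*(p - 4)*(p - 2)*(p + 2)*(p)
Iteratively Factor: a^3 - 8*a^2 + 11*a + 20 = (a + 1)*(a^2 - 9*a + 20) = (a - 4)*(a + 1)*(a - 5)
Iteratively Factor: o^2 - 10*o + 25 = (o - 5)*(o - 5)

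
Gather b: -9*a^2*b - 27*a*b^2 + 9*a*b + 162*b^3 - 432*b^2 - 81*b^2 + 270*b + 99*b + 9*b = 162*b^3 + b^2*(-27*a - 513) + b*(-9*a^2 + 9*a + 378)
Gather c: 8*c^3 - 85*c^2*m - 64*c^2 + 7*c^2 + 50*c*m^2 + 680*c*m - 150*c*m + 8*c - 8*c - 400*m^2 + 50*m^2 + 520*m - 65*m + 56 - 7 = 8*c^3 + c^2*(-85*m - 57) + c*(50*m^2 + 530*m) - 350*m^2 + 455*m + 49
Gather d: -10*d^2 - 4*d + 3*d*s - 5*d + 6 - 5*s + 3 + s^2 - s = -10*d^2 + d*(3*s - 9) + s^2 - 6*s + 9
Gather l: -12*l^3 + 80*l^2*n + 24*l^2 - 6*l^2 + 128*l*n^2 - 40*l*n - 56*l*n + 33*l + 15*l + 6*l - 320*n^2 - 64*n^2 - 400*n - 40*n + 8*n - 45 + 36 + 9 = -12*l^3 + l^2*(80*n + 18) + l*(128*n^2 - 96*n + 54) - 384*n^2 - 432*n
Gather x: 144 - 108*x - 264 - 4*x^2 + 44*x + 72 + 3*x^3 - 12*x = 3*x^3 - 4*x^2 - 76*x - 48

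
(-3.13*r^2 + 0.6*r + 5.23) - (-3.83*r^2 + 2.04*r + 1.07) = 0.7*r^2 - 1.44*r + 4.16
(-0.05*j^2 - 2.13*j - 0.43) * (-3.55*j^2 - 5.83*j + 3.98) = 0.1775*j^4 + 7.853*j^3 + 13.7454*j^2 - 5.9705*j - 1.7114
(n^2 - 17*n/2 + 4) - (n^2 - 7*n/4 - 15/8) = 47/8 - 27*n/4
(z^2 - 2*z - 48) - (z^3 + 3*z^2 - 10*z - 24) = -z^3 - 2*z^2 + 8*z - 24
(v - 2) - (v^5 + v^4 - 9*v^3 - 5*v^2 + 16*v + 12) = -v^5 - v^4 + 9*v^3 + 5*v^2 - 15*v - 14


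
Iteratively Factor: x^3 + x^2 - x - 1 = (x + 1)*(x^2 - 1) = (x - 1)*(x + 1)*(x + 1)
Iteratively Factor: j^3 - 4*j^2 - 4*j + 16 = (j - 2)*(j^2 - 2*j - 8) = (j - 2)*(j + 2)*(j - 4)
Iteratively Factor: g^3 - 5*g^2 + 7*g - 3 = (g - 3)*(g^2 - 2*g + 1) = (g - 3)*(g - 1)*(g - 1)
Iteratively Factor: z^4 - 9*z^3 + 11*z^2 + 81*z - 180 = (z - 5)*(z^3 - 4*z^2 - 9*z + 36) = (z - 5)*(z + 3)*(z^2 - 7*z + 12) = (z - 5)*(z - 4)*(z + 3)*(z - 3)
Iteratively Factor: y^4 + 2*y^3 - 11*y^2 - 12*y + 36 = (y + 3)*(y^3 - y^2 - 8*y + 12) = (y - 2)*(y + 3)*(y^2 + y - 6) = (y - 2)*(y + 3)^2*(y - 2)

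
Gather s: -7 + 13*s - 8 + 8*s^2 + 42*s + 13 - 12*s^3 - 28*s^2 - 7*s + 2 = -12*s^3 - 20*s^2 + 48*s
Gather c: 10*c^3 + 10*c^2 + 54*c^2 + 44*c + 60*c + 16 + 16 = 10*c^3 + 64*c^2 + 104*c + 32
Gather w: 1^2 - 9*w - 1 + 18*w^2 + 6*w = 18*w^2 - 3*w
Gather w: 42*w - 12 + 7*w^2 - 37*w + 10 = 7*w^2 + 5*w - 2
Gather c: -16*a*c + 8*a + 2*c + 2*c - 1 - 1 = 8*a + c*(4 - 16*a) - 2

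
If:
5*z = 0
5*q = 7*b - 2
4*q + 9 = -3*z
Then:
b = -37/28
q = -9/4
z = 0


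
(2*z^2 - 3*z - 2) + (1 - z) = 2*z^2 - 4*z - 1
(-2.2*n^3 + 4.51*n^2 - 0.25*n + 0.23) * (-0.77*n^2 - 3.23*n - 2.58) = 1.694*n^5 + 3.6333*n^4 - 8.6988*n^3 - 11.0054*n^2 - 0.0979*n - 0.5934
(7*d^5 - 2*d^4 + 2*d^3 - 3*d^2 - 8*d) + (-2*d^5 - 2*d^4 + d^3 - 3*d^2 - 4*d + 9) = 5*d^5 - 4*d^4 + 3*d^3 - 6*d^2 - 12*d + 9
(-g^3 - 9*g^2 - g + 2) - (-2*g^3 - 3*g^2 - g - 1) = g^3 - 6*g^2 + 3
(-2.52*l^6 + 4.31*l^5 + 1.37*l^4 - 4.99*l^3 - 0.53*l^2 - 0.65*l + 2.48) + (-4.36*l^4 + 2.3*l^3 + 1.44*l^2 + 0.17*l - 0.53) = -2.52*l^6 + 4.31*l^5 - 2.99*l^4 - 2.69*l^3 + 0.91*l^2 - 0.48*l + 1.95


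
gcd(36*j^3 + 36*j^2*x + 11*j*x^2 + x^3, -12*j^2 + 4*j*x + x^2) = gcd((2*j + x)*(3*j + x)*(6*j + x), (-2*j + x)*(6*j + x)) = 6*j + x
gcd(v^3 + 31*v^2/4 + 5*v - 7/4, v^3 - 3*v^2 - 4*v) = v + 1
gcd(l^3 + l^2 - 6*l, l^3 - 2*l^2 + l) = l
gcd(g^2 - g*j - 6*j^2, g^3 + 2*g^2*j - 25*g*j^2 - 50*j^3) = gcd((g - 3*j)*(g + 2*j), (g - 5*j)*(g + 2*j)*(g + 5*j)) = g + 2*j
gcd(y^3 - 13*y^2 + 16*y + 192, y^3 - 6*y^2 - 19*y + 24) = y^2 - 5*y - 24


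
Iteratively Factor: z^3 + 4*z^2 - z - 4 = (z + 4)*(z^2 - 1) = (z - 1)*(z + 4)*(z + 1)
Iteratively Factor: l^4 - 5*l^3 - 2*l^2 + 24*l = (l - 3)*(l^3 - 2*l^2 - 8*l) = (l - 3)*(l + 2)*(l^2 - 4*l) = l*(l - 3)*(l + 2)*(l - 4)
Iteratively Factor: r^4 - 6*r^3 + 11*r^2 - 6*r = (r - 3)*(r^3 - 3*r^2 + 2*r) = (r - 3)*(r - 1)*(r^2 - 2*r) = (r - 3)*(r - 2)*(r - 1)*(r)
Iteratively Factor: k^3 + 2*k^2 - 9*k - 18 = (k - 3)*(k^2 + 5*k + 6) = (k - 3)*(k + 3)*(k + 2)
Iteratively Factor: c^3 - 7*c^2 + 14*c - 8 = (c - 4)*(c^2 - 3*c + 2) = (c - 4)*(c - 1)*(c - 2)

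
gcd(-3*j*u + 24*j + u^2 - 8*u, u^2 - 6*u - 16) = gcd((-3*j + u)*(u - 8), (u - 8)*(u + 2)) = u - 8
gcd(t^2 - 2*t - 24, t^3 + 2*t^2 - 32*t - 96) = t^2 - 2*t - 24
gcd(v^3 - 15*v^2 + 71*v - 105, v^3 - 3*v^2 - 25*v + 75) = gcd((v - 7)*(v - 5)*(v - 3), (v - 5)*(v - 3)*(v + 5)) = v^2 - 8*v + 15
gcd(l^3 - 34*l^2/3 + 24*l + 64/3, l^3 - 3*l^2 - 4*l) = l - 4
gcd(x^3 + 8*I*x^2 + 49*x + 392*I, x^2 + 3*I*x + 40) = x + 8*I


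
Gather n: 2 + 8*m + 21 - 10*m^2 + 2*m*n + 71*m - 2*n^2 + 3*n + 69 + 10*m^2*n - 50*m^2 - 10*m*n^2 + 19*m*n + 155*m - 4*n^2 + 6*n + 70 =-60*m^2 + 234*m + n^2*(-10*m - 6) + n*(10*m^2 + 21*m + 9) + 162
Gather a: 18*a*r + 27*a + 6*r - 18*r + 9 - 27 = a*(18*r + 27) - 12*r - 18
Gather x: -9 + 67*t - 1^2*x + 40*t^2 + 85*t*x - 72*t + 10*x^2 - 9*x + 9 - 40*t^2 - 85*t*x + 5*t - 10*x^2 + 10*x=0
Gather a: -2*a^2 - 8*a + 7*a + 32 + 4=-2*a^2 - a + 36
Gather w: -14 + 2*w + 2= 2*w - 12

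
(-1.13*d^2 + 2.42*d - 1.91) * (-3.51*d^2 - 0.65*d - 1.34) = 3.9663*d^4 - 7.7597*d^3 + 6.6453*d^2 - 2.0013*d + 2.5594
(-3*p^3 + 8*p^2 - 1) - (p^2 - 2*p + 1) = -3*p^3 + 7*p^2 + 2*p - 2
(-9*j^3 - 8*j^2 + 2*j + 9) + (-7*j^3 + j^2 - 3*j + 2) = -16*j^3 - 7*j^2 - j + 11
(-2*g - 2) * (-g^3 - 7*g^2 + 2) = 2*g^4 + 16*g^3 + 14*g^2 - 4*g - 4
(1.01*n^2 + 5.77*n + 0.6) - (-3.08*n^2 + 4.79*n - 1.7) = 4.09*n^2 + 0.98*n + 2.3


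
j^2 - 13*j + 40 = (j - 8)*(j - 5)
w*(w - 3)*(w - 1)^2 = w^4 - 5*w^3 + 7*w^2 - 3*w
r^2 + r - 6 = (r - 2)*(r + 3)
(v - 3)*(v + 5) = v^2 + 2*v - 15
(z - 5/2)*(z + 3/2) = z^2 - z - 15/4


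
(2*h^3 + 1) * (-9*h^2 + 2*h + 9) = -18*h^5 + 4*h^4 + 18*h^3 - 9*h^2 + 2*h + 9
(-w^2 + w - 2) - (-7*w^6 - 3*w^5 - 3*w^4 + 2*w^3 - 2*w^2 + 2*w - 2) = 7*w^6 + 3*w^5 + 3*w^4 - 2*w^3 + w^2 - w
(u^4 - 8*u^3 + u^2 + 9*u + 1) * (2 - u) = -u^5 + 10*u^4 - 17*u^3 - 7*u^2 + 17*u + 2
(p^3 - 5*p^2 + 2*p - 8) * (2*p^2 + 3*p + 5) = 2*p^5 - 7*p^4 - 6*p^3 - 35*p^2 - 14*p - 40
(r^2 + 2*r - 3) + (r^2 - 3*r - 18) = 2*r^2 - r - 21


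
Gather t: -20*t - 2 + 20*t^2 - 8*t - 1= 20*t^2 - 28*t - 3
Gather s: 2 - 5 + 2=-1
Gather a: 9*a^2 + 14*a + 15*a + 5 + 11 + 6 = 9*a^2 + 29*a + 22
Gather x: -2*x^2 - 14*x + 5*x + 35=-2*x^2 - 9*x + 35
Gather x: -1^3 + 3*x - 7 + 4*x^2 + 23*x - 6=4*x^2 + 26*x - 14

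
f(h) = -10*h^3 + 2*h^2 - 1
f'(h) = -30*h^2 + 4*h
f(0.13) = -0.99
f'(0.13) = 0.01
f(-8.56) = 6417.77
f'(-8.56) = -2232.45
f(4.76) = -1034.19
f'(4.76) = -660.69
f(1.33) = -20.99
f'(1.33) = -47.75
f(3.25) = -323.16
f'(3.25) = -303.88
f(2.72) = -187.44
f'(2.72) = -211.07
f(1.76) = -49.32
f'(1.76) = -85.89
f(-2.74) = 219.72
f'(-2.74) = -236.19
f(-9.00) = 7451.00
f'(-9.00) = -2466.00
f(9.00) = -7129.00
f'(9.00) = -2394.00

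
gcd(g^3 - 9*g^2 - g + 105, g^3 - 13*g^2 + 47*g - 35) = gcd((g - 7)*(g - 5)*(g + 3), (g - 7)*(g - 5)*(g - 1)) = g^2 - 12*g + 35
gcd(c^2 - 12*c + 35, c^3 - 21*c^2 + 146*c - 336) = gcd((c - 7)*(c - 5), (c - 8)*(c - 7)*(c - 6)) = c - 7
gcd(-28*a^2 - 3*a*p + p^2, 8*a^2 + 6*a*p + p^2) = 4*a + p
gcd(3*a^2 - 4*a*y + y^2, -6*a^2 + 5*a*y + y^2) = -a + y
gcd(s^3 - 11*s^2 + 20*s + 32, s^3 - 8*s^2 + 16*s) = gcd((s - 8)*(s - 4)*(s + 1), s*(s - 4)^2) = s - 4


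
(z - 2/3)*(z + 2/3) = z^2 - 4/9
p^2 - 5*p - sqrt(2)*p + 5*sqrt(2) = (p - 5)*(p - sqrt(2))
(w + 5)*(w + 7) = w^2 + 12*w + 35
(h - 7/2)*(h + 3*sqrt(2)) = h^2 - 7*h/2 + 3*sqrt(2)*h - 21*sqrt(2)/2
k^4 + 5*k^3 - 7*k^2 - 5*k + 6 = (k - 1)^2*(k + 1)*(k + 6)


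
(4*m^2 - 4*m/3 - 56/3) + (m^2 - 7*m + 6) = 5*m^2 - 25*m/3 - 38/3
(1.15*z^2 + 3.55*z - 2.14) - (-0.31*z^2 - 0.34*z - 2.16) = 1.46*z^2 + 3.89*z + 0.02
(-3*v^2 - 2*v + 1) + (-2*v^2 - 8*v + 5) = -5*v^2 - 10*v + 6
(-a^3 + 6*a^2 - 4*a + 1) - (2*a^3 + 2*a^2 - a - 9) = -3*a^3 + 4*a^2 - 3*a + 10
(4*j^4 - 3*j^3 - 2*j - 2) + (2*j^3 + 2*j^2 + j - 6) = 4*j^4 - j^3 + 2*j^2 - j - 8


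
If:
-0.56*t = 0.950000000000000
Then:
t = -1.70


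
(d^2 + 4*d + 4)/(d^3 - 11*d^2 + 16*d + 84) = (d + 2)/(d^2 - 13*d + 42)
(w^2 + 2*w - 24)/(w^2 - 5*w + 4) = (w + 6)/(w - 1)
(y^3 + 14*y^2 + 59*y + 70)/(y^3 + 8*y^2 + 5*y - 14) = (y + 5)/(y - 1)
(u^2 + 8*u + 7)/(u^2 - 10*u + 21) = (u^2 + 8*u + 7)/(u^2 - 10*u + 21)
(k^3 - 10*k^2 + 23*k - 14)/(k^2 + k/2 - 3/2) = 2*(k^2 - 9*k + 14)/(2*k + 3)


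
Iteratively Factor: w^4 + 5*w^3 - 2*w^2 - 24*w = (w + 4)*(w^3 + w^2 - 6*w) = (w + 3)*(w + 4)*(w^2 - 2*w) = w*(w + 3)*(w + 4)*(w - 2)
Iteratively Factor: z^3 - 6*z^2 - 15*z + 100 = (z + 4)*(z^2 - 10*z + 25) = (z - 5)*(z + 4)*(z - 5)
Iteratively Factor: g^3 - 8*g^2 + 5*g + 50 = (g - 5)*(g^2 - 3*g - 10) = (g - 5)^2*(g + 2)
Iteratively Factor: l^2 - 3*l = (l - 3)*(l)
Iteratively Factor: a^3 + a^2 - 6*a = (a + 3)*(a^2 - 2*a) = a*(a + 3)*(a - 2)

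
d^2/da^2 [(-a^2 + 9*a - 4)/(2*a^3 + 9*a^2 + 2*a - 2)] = 2*(-4*a^6 + 108*a^5 + 402*a^4 + 107*a^3 - 858*a^2 + 222*a - 56)/(8*a^9 + 108*a^8 + 510*a^7 + 921*a^6 + 294*a^5 - 426*a^4 - 184*a^3 + 84*a^2 + 24*a - 8)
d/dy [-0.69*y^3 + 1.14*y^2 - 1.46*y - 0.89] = -2.07*y^2 + 2.28*y - 1.46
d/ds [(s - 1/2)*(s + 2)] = 2*s + 3/2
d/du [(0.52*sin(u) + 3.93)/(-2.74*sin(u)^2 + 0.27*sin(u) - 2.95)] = (1.4248*sin(u)^2 + 21.5364*sin(u) - 2.5951)*cos(u)/(7.5076*sin(u)^4 - 1.4796*sin(u)^3 + 16.2389*sin(u)^2 - 1.593*sin(u) + 8.7025)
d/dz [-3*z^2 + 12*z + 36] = 12 - 6*z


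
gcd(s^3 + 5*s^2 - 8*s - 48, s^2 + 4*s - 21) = s - 3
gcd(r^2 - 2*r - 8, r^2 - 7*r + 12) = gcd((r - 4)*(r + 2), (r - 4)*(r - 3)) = r - 4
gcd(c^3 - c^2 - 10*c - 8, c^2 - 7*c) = 1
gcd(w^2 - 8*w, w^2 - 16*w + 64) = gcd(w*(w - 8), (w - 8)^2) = w - 8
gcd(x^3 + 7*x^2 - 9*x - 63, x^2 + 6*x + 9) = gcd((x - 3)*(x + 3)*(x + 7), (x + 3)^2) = x + 3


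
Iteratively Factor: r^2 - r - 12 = (r + 3)*(r - 4)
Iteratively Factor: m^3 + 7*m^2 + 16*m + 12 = (m + 2)*(m^2 + 5*m + 6) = (m + 2)*(m + 3)*(m + 2)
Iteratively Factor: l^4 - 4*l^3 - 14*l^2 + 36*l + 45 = (l + 1)*(l^3 - 5*l^2 - 9*l + 45) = (l - 5)*(l + 1)*(l^2 - 9) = (l - 5)*(l + 1)*(l + 3)*(l - 3)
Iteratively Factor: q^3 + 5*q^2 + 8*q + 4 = (q + 2)*(q^2 + 3*q + 2) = (q + 1)*(q + 2)*(q + 2)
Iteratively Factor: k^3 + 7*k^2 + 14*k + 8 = (k + 1)*(k^2 + 6*k + 8) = (k + 1)*(k + 2)*(k + 4)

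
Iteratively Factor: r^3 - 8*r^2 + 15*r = (r - 3)*(r^2 - 5*r) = r*(r - 3)*(r - 5)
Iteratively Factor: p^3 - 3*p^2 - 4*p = (p)*(p^2 - 3*p - 4) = p*(p + 1)*(p - 4)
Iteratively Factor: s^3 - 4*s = (s - 2)*(s^2 + 2*s) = (s - 2)*(s + 2)*(s)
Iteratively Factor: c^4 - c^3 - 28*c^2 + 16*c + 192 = (c + 4)*(c^3 - 5*c^2 - 8*c + 48) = (c - 4)*(c + 4)*(c^2 - c - 12) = (c - 4)^2*(c + 4)*(c + 3)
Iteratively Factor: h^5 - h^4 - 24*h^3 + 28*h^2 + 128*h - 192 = (h - 2)*(h^4 + h^3 - 22*h^2 - 16*h + 96) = (h - 2)*(h + 4)*(h^3 - 3*h^2 - 10*h + 24) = (h - 4)*(h - 2)*(h + 4)*(h^2 + h - 6) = (h - 4)*(h - 2)*(h + 3)*(h + 4)*(h - 2)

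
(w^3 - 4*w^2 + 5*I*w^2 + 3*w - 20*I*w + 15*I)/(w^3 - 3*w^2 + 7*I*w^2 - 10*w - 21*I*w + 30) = (w - 1)/(w + 2*I)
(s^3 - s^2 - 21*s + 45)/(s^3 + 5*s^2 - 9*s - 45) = (s - 3)/(s + 3)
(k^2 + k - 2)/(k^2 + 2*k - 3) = (k + 2)/(k + 3)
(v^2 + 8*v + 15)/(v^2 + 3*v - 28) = (v^2 + 8*v + 15)/(v^2 + 3*v - 28)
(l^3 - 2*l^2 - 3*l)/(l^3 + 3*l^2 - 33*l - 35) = l*(l - 3)/(l^2 + 2*l - 35)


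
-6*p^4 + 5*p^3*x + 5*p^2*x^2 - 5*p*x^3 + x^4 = (-3*p + x)*(-2*p + x)*(-p + x)*(p + x)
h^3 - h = h*(h - 1)*(h + 1)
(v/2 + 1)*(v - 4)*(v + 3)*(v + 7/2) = v^4/2 + 9*v^3/4 - 21*v^2/4 - 73*v/2 - 42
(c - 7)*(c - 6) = c^2 - 13*c + 42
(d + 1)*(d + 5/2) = d^2 + 7*d/2 + 5/2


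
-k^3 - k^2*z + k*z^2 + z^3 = (-k + z)*(k + z)^2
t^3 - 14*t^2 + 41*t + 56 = (t - 8)*(t - 7)*(t + 1)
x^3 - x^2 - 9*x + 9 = (x - 3)*(x - 1)*(x + 3)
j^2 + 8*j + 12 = (j + 2)*(j + 6)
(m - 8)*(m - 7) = m^2 - 15*m + 56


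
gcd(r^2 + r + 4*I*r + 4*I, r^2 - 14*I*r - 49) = 1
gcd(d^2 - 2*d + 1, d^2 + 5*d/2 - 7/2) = d - 1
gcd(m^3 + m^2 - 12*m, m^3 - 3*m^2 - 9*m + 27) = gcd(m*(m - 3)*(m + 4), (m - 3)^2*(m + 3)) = m - 3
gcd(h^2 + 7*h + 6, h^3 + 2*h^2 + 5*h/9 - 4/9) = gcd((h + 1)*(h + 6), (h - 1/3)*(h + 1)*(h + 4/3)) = h + 1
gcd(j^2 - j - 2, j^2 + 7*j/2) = 1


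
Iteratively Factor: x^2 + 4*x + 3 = (x + 3)*(x + 1)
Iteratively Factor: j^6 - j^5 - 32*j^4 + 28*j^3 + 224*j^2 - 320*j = (j - 5)*(j^5 + 4*j^4 - 12*j^3 - 32*j^2 + 64*j) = j*(j - 5)*(j^4 + 4*j^3 - 12*j^2 - 32*j + 64) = j*(j - 5)*(j - 2)*(j^3 + 6*j^2 - 32) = j*(j - 5)*(j - 2)*(j + 4)*(j^2 + 2*j - 8) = j*(j - 5)*(j - 2)^2*(j + 4)*(j + 4)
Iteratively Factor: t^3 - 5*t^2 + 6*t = (t)*(t^2 - 5*t + 6) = t*(t - 2)*(t - 3)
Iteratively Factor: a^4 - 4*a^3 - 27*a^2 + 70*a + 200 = (a - 5)*(a^3 + a^2 - 22*a - 40) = (a - 5)*(a + 2)*(a^2 - a - 20) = (a - 5)^2*(a + 2)*(a + 4)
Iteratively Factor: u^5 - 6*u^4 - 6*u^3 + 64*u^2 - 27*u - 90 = (u - 5)*(u^4 - u^3 - 11*u^2 + 9*u + 18) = (u - 5)*(u + 1)*(u^3 - 2*u^2 - 9*u + 18) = (u - 5)*(u - 2)*(u + 1)*(u^2 - 9) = (u - 5)*(u - 3)*(u - 2)*(u + 1)*(u + 3)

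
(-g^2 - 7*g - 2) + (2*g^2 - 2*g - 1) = g^2 - 9*g - 3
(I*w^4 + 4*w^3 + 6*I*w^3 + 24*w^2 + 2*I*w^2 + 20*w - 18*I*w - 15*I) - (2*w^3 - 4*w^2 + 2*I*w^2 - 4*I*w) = I*w^4 + 2*w^3 + 6*I*w^3 + 28*w^2 + 20*w - 14*I*w - 15*I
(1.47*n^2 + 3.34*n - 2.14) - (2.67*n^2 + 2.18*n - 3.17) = -1.2*n^2 + 1.16*n + 1.03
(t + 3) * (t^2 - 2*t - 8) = t^3 + t^2 - 14*t - 24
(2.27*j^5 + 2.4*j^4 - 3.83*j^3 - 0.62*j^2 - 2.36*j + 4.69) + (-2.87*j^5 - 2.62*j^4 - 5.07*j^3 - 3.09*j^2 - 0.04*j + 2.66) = -0.6*j^5 - 0.22*j^4 - 8.9*j^3 - 3.71*j^2 - 2.4*j + 7.35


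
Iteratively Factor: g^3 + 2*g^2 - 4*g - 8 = (g + 2)*(g^2 - 4) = (g - 2)*(g + 2)*(g + 2)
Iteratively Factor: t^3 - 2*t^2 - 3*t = (t)*(t^2 - 2*t - 3) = t*(t - 3)*(t + 1)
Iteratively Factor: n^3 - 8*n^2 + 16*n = (n - 4)*(n^2 - 4*n) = n*(n - 4)*(n - 4)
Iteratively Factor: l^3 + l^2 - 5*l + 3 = (l - 1)*(l^2 + 2*l - 3) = (l - 1)^2*(l + 3)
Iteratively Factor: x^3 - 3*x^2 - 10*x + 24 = (x - 4)*(x^2 + x - 6) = (x - 4)*(x + 3)*(x - 2)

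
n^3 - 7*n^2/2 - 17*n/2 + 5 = (n - 5)*(n - 1/2)*(n + 2)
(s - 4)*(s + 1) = s^2 - 3*s - 4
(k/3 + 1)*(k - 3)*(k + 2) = k^3/3 + 2*k^2/3 - 3*k - 6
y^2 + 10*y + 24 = (y + 4)*(y + 6)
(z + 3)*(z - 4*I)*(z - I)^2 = z^4 + 3*z^3 - 6*I*z^3 - 9*z^2 - 18*I*z^2 - 27*z + 4*I*z + 12*I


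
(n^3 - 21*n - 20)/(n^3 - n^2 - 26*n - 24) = (n - 5)/(n - 6)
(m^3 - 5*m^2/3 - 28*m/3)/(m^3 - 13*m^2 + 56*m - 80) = m*(3*m + 7)/(3*(m^2 - 9*m + 20))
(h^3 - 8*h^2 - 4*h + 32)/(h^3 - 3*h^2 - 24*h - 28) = (h^2 - 10*h + 16)/(h^2 - 5*h - 14)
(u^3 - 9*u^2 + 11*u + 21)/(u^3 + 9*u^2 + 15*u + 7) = (u^2 - 10*u + 21)/(u^2 + 8*u + 7)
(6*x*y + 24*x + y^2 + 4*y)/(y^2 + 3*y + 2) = (6*x*y + 24*x + y^2 + 4*y)/(y^2 + 3*y + 2)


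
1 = 1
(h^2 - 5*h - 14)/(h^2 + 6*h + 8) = (h - 7)/(h + 4)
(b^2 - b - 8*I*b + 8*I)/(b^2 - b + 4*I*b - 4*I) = (b - 8*I)/(b + 4*I)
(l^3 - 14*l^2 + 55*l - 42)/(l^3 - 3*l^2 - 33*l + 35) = (l - 6)/(l + 5)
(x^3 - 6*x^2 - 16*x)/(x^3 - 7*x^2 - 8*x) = (x + 2)/(x + 1)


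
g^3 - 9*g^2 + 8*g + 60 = (g - 6)*(g - 5)*(g + 2)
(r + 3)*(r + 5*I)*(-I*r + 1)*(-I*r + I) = -r^4 - 2*r^3 - 6*I*r^3 + 8*r^2 - 12*I*r^2 + 10*r + 18*I*r - 15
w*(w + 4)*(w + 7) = w^3 + 11*w^2 + 28*w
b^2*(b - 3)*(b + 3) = b^4 - 9*b^2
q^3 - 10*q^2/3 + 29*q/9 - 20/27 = (q - 5/3)*(q - 4/3)*(q - 1/3)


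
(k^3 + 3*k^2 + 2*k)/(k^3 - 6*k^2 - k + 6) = k*(k + 2)/(k^2 - 7*k + 6)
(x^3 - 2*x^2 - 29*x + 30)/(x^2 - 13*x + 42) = (x^2 + 4*x - 5)/(x - 7)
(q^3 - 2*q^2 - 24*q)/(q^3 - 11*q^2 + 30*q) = (q + 4)/(q - 5)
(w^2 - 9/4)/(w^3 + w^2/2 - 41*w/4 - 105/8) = 2*(2*w - 3)/(4*w^2 - 4*w - 35)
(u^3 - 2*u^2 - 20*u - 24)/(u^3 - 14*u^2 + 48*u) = (u^2 + 4*u + 4)/(u*(u - 8))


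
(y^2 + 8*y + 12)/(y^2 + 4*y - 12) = (y + 2)/(y - 2)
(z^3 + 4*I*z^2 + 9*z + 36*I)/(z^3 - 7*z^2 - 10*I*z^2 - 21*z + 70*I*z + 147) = (z^2 + 7*I*z - 12)/(z^2 - 7*z*(1 + I) + 49*I)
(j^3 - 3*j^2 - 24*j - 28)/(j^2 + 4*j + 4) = j - 7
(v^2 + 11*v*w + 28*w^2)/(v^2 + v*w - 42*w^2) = (v + 4*w)/(v - 6*w)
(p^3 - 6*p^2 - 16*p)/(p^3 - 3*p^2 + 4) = p*(p^2 - 6*p - 16)/(p^3 - 3*p^2 + 4)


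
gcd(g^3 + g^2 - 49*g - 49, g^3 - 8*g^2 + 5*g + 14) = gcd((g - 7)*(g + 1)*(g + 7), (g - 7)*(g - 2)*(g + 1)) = g^2 - 6*g - 7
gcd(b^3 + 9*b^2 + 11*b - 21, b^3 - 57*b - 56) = b + 7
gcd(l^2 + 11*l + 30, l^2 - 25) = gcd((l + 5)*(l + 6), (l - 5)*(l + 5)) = l + 5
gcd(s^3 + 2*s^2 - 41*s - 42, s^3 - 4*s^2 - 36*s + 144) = s - 6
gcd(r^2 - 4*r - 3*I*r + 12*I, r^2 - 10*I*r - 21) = r - 3*I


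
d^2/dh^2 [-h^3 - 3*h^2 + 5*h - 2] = -6*h - 6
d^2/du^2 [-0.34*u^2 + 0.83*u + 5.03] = -0.680000000000000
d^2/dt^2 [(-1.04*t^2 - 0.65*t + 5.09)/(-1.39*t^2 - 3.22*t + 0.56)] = (-6.79793400000001*t^3 - 54.149118*t^2 - 133.655172*t - 110.477976)/(2.685619*t^6 + 18.664086*t^5 + 39.9903*t^4 + 18.34756*t^3 - 16.1112*t^2 + 3.029376*t - 0.175616)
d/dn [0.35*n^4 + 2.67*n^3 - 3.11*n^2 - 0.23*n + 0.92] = 1.4*n^3 + 8.01*n^2 - 6.22*n - 0.23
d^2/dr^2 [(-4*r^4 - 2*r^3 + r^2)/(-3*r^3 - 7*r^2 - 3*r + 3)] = 2*(109*r^6 + 306*r^5 - 9*r^4 - 270*r^3 + 99*r^2 + 54*r - 9)/(27*r^9 + 189*r^8 + 522*r^7 + 640*r^6 + 144*r^5 - 414*r^4 - 270*r^3 + 108*r^2 + 81*r - 27)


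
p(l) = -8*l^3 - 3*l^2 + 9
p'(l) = -24*l^2 - 6*l = 6*l*(-4*l - 1)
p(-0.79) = 11.07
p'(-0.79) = -10.24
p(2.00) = -67.00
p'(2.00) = -108.00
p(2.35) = -111.39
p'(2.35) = -146.64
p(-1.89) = 52.29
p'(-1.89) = -74.39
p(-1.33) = 22.51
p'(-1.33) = -34.47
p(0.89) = 0.98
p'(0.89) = -24.35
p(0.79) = 3.18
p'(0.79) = -19.72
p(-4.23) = 560.82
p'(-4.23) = -404.05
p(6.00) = -1827.00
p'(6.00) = -900.00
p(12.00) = -14247.00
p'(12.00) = -3528.00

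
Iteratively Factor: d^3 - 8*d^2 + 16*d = (d - 4)*(d^2 - 4*d) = (d - 4)^2*(d)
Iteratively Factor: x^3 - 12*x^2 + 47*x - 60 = (x - 4)*(x^2 - 8*x + 15) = (x - 5)*(x - 4)*(x - 3)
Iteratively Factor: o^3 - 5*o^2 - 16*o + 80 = (o + 4)*(o^2 - 9*o + 20) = (o - 5)*(o + 4)*(o - 4)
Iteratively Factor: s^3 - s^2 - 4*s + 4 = (s - 1)*(s^2 - 4) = (s - 1)*(s + 2)*(s - 2)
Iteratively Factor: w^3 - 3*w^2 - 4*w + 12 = (w - 3)*(w^2 - 4) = (w - 3)*(w + 2)*(w - 2)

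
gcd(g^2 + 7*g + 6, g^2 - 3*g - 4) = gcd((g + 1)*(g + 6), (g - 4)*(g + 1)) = g + 1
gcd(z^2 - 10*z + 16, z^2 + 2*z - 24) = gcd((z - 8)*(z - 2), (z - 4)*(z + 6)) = 1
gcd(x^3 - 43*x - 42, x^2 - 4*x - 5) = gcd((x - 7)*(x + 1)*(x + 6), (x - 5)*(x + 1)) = x + 1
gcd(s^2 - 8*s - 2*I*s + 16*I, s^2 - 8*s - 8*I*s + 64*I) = s - 8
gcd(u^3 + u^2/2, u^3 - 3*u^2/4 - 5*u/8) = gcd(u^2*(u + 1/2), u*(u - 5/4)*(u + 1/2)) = u^2 + u/2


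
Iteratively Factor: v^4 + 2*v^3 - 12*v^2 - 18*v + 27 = (v + 3)*(v^3 - v^2 - 9*v + 9) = (v - 3)*(v + 3)*(v^2 + 2*v - 3) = (v - 3)*(v - 1)*(v + 3)*(v + 3)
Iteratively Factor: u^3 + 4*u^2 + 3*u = (u + 1)*(u^2 + 3*u) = u*(u + 1)*(u + 3)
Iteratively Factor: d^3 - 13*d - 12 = (d - 4)*(d^2 + 4*d + 3) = (d - 4)*(d + 1)*(d + 3)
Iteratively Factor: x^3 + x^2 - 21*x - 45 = (x + 3)*(x^2 - 2*x - 15) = (x - 5)*(x + 3)*(x + 3)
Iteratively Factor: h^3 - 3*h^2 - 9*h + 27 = (h - 3)*(h^2 - 9) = (h - 3)^2*(h + 3)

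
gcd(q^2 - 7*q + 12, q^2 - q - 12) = q - 4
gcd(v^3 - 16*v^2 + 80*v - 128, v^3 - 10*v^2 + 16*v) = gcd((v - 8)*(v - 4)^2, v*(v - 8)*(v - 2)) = v - 8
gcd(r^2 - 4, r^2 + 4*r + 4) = r + 2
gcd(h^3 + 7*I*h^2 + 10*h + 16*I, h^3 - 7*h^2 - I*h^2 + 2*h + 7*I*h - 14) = h^2 - I*h + 2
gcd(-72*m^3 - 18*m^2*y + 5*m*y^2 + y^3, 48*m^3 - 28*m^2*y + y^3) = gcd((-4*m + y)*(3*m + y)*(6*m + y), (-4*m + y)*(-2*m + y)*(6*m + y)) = -24*m^2 + 2*m*y + y^2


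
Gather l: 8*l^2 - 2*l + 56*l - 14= 8*l^2 + 54*l - 14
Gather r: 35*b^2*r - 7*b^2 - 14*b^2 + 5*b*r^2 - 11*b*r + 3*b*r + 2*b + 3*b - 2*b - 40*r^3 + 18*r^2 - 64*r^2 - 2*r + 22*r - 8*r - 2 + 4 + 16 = -21*b^2 + 3*b - 40*r^3 + r^2*(5*b - 46) + r*(35*b^2 - 8*b + 12) + 18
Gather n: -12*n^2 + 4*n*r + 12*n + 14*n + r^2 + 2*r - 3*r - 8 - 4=-12*n^2 + n*(4*r + 26) + r^2 - r - 12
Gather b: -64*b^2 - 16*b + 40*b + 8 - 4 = -64*b^2 + 24*b + 4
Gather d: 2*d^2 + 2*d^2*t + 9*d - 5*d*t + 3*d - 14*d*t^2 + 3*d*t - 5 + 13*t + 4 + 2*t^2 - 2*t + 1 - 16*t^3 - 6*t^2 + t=d^2*(2*t + 2) + d*(-14*t^2 - 2*t + 12) - 16*t^3 - 4*t^2 + 12*t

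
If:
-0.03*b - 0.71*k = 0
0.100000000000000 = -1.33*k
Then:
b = 1.78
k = -0.08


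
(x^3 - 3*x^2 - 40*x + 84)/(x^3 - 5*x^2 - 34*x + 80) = (x^2 - x - 42)/(x^2 - 3*x - 40)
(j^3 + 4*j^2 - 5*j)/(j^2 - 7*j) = (j^2 + 4*j - 5)/(j - 7)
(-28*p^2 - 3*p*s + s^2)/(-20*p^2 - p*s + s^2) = (7*p - s)/(5*p - s)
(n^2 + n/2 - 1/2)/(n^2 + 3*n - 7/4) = 2*(n + 1)/(2*n + 7)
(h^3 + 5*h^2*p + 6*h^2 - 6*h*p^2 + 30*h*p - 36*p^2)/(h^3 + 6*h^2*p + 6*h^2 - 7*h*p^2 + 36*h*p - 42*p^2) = (h + 6*p)/(h + 7*p)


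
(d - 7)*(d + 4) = d^2 - 3*d - 28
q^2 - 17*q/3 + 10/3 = (q - 5)*(q - 2/3)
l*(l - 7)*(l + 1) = l^3 - 6*l^2 - 7*l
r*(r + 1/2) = r^2 + r/2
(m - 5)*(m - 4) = m^2 - 9*m + 20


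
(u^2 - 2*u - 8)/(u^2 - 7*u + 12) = (u + 2)/(u - 3)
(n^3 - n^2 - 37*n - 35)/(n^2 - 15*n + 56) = (n^2 + 6*n + 5)/(n - 8)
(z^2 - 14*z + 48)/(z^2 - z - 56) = (z - 6)/(z + 7)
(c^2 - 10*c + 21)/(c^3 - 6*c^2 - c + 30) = (c - 7)/(c^2 - 3*c - 10)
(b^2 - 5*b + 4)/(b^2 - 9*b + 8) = (b - 4)/(b - 8)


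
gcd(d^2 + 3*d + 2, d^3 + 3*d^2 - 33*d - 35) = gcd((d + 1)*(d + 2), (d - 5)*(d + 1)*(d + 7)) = d + 1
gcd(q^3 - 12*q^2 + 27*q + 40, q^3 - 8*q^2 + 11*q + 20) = q^2 - 4*q - 5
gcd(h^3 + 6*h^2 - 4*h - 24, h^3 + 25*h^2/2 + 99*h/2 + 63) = h + 6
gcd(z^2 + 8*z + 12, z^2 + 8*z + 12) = z^2 + 8*z + 12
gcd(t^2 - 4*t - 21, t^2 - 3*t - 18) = t + 3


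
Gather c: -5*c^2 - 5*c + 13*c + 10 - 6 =-5*c^2 + 8*c + 4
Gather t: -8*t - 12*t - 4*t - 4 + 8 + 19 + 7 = 30 - 24*t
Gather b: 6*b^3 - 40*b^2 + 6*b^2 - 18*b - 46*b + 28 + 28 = 6*b^3 - 34*b^2 - 64*b + 56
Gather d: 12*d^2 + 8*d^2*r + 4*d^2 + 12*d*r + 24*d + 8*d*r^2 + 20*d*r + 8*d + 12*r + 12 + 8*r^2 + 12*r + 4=d^2*(8*r + 16) + d*(8*r^2 + 32*r + 32) + 8*r^2 + 24*r + 16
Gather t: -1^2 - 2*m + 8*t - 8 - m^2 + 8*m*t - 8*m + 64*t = -m^2 - 10*m + t*(8*m + 72) - 9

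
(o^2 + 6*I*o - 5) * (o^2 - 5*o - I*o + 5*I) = o^4 - 5*o^3 + 5*I*o^3 + o^2 - 25*I*o^2 - 5*o + 5*I*o - 25*I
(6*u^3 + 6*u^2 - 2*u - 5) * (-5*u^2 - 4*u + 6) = -30*u^5 - 54*u^4 + 22*u^3 + 69*u^2 + 8*u - 30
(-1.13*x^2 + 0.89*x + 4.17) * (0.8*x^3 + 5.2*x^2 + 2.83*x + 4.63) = -0.904*x^5 - 5.164*x^4 + 4.7661*x^3 + 18.9708*x^2 + 15.9218*x + 19.3071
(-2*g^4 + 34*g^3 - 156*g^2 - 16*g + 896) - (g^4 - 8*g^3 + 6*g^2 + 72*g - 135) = -3*g^4 + 42*g^3 - 162*g^2 - 88*g + 1031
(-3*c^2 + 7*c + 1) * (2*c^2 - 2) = -6*c^4 + 14*c^3 + 8*c^2 - 14*c - 2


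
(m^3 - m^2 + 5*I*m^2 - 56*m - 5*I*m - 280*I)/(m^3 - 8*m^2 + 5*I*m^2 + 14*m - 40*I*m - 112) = (m^2 + m*(7 + 5*I) + 35*I)/(m^2 + 5*I*m + 14)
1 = 1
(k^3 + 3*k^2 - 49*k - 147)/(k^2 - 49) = k + 3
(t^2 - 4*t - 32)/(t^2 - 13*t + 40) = (t + 4)/(t - 5)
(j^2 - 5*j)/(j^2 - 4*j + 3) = j*(j - 5)/(j^2 - 4*j + 3)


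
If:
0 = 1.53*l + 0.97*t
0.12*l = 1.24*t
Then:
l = 0.00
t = 0.00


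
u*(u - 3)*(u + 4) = u^3 + u^2 - 12*u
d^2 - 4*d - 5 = (d - 5)*(d + 1)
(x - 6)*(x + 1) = x^2 - 5*x - 6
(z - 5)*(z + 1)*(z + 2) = z^3 - 2*z^2 - 13*z - 10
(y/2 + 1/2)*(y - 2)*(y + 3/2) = y^3/2 + y^2/4 - 7*y/4 - 3/2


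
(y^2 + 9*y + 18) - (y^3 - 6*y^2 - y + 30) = -y^3 + 7*y^2 + 10*y - 12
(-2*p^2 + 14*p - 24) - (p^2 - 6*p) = -3*p^2 + 20*p - 24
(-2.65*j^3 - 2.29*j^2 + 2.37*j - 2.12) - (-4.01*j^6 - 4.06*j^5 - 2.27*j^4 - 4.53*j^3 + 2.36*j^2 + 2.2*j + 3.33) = 4.01*j^6 + 4.06*j^5 + 2.27*j^4 + 1.88*j^3 - 4.65*j^2 + 0.17*j - 5.45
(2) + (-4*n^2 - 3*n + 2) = -4*n^2 - 3*n + 4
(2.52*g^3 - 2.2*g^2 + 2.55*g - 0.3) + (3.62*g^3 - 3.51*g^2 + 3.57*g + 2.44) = 6.14*g^3 - 5.71*g^2 + 6.12*g + 2.14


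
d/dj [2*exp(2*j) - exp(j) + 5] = (4*exp(j) - 1)*exp(j)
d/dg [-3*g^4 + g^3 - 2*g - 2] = -12*g^3 + 3*g^2 - 2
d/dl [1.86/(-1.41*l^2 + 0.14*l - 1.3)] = (5.2452*l - 0.2604)/(1.41*l^2 - 0.14*l + 1.3)^2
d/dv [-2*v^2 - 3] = -4*v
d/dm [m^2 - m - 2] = 2*m - 1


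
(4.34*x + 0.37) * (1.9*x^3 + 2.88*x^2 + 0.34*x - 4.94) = 8.246*x^4 + 13.2022*x^3 + 2.5412*x^2 - 21.3138*x - 1.8278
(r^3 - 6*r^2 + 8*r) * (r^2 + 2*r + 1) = r^5 - 4*r^4 - 3*r^3 + 10*r^2 + 8*r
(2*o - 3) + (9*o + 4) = 11*o + 1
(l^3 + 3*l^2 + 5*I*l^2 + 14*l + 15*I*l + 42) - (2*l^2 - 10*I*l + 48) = l^3 + l^2 + 5*I*l^2 + 14*l + 25*I*l - 6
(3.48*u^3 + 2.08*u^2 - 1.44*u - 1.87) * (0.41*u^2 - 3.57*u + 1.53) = 1.4268*u^5 - 11.5708*u^4 - 2.6916*u^3 + 7.5565*u^2 + 4.4727*u - 2.8611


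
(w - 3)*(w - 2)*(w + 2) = w^3 - 3*w^2 - 4*w + 12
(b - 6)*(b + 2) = b^2 - 4*b - 12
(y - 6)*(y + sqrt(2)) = y^2 - 6*y + sqrt(2)*y - 6*sqrt(2)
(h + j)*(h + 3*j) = h^2 + 4*h*j + 3*j^2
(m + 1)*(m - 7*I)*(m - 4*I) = m^3 + m^2 - 11*I*m^2 - 28*m - 11*I*m - 28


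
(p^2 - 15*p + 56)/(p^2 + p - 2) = (p^2 - 15*p + 56)/(p^2 + p - 2)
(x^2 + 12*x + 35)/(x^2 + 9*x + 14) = (x + 5)/(x + 2)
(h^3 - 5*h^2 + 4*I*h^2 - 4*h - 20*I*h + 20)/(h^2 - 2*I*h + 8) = (h^2 + h*(-5 + 2*I) - 10*I)/(h - 4*I)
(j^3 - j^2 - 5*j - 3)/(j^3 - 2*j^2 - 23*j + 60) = (j^2 + 2*j + 1)/(j^2 + j - 20)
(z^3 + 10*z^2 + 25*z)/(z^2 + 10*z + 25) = z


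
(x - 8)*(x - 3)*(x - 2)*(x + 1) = x^4 - 12*x^3 + 33*x^2 - 2*x - 48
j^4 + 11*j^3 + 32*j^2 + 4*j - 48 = (j - 1)*(j + 2)*(j + 4)*(j + 6)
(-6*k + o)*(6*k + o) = -36*k^2 + o^2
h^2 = h^2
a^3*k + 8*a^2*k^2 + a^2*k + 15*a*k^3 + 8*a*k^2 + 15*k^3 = (a + 3*k)*(a + 5*k)*(a*k + k)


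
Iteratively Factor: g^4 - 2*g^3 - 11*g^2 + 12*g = (g - 1)*(g^3 - g^2 - 12*g) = (g - 1)*(g + 3)*(g^2 - 4*g) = g*(g - 1)*(g + 3)*(g - 4)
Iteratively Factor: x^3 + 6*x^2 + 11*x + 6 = (x + 2)*(x^2 + 4*x + 3) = (x + 1)*(x + 2)*(x + 3)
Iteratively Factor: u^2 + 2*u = (u + 2)*(u)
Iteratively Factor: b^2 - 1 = (b - 1)*(b + 1)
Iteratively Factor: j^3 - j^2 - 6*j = (j - 3)*(j^2 + 2*j) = j*(j - 3)*(j + 2)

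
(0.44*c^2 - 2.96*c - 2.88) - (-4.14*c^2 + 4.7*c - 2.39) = 4.58*c^2 - 7.66*c - 0.49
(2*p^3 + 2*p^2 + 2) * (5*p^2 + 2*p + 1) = 10*p^5 + 14*p^4 + 6*p^3 + 12*p^2 + 4*p + 2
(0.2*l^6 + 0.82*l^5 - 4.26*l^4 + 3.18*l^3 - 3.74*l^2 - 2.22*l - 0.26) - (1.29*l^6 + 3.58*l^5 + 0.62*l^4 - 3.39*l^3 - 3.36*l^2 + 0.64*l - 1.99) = -1.09*l^6 - 2.76*l^5 - 4.88*l^4 + 6.57*l^3 - 0.38*l^2 - 2.86*l + 1.73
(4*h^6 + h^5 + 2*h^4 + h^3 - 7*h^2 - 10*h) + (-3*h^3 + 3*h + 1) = 4*h^6 + h^5 + 2*h^4 - 2*h^3 - 7*h^2 - 7*h + 1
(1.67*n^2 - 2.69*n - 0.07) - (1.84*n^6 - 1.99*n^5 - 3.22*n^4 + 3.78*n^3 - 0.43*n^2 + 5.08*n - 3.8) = -1.84*n^6 + 1.99*n^5 + 3.22*n^4 - 3.78*n^3 + 2.1*n^2 - 7.77*n + 3.73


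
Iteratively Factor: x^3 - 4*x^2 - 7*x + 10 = (x - 1)*(x^2 - 3*x - 10) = (x - 1)*(x + 2)*(x - 5)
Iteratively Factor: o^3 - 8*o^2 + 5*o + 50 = (o - 5)*(o^2 - 3*o - 10) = (o - 5)^2*(o + 2)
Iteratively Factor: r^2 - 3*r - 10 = (r - 5)*(r + 2)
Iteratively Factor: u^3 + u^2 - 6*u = (u)*(u^2 + u - 6) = u*(u - 2)*(u + 3)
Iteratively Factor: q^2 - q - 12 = (q + 3)*(q - 4)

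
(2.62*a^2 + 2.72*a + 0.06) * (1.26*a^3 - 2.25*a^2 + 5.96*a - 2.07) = 3.3012*a^5 - 2.4678*a^4 + 9.5708*a^3 + 10.6528*a^2 - 5.2728*a - 0.1242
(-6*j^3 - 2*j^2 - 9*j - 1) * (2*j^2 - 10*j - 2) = -12*j^5 + 56*j^4 + 14*j^3 + 92*j^2 + 28*j + 2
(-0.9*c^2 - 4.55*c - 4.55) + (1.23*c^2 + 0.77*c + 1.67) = 0.33*c^2 - 3.78*c - 2.88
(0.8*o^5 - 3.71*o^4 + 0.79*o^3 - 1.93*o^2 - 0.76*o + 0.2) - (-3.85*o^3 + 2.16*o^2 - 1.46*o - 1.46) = 0.8*o^5 - 3.71*o^4 + 4.64*o^3 - 4.09*o^2 + 0.7*o + 1.66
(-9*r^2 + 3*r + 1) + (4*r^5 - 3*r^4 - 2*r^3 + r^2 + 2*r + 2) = 4*r^5 - 3*r^4 - 2*r^3 - 8*r^2 + 5*r + 3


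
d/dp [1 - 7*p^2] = -14*p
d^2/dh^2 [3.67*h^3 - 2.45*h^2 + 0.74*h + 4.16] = 22.02*h - 4.9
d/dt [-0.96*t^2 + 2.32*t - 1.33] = 2.32 - 1.92*t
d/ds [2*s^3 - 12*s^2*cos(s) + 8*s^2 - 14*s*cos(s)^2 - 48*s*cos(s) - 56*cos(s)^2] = 12*s^2*sin(s) + 6*s^2 + 48*s*sin(s) + 14*s*sin(2*s) - 24*s*cos(s) + 16*s + 56*sin(2*s) - 14*cos(s)^2 - 48*cos(s)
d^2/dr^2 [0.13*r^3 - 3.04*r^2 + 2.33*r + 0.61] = 0.78*r - 6.08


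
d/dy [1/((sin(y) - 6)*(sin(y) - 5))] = (11 - 2*sin(y))*cos(y)/((sin(y) - 6)^2*(sin(y) - 5)^2)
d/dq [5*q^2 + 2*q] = 10*q + 2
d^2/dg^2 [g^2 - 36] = 2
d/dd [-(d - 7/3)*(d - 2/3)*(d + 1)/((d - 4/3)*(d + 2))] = (-27*d^4 - 36*d^3 + 213*d^2 - 204*d - 76)/(3*(9*d^4 + 12*d^3 - 44*d^2 - 32*d + 64))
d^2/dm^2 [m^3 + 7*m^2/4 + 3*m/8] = 6*m + 7/2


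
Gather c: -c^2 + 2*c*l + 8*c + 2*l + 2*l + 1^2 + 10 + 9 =-c^2 + c*(2*l + 8) + 4*l + 20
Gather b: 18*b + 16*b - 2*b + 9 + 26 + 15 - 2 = 32*b + 48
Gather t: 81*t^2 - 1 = 81*t^2 - 1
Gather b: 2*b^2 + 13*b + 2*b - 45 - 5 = 2*b^2 + 15*b - 50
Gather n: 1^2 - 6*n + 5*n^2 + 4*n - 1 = 5*n^2 - 2*n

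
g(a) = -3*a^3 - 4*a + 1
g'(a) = -9*a^2 - 4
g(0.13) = 0.47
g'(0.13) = -4.15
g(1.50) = -15.12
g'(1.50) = -24.25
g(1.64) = -18.79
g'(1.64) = -28.21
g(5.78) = -601.42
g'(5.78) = -304.68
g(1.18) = -8.65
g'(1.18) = -16.53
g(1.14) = -8.00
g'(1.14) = -15.70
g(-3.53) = 147.08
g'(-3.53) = -116.15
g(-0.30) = 2.28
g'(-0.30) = -4.81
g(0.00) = 1.00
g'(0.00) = -4.00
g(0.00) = 1.00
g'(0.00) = -4.00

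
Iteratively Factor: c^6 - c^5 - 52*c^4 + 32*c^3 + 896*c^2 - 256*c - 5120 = (c - 5)*(c^5 + 4*c^4 - 32*c^3 - 128*c^2 + 256*c + 1024) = (c - 5)*(c - 4)*(c^4 + 8*c^3 - 128*c - 256) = (c - 5)*(c - 4)*(c + 4)*(c^3 + 4*c^2 - 16*c - 64) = (c - 5)*(c - 4)*(c + 4)^2*(c^2 - 16) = (c - 5)*(c - 4)^2*(c + 4)^2*(c + 4)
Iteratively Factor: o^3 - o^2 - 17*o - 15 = (o + 3)*(o^2 - 4*o - 5) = (o - 5)*(o + 3)*(o + 1)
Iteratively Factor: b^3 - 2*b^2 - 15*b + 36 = (b - 3)*(b^2 + b - 12) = (b - 3)^2*(b + 4)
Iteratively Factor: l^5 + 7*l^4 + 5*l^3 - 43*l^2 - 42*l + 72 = (l + 4)*(l^4 + 3*l^3 - 7*l^2 - 15*l + 18) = (l - 2)*(l + 4)*(l^3 + 5*l^2 + 3*l - 9) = (l - 2)*(l - 1)*(l + 4)*(l^2 + 6*l + 9) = (l - 2)*(l - 1)*(l + 3)*(l + 4)*(l + 3)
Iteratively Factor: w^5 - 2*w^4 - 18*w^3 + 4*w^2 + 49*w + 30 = (w - 2)*(w^4 - 18*w^2 - 32*w - 15) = (w - 2)*(w + 1)*(w^3 - w^2 - 17*w - 15) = (w - 2)*(w + 1)*(w + 3)*(w^2 - 4*w - 5) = (w - 5)*(w - 2)*(w + 1)*(w + 3)*(w + 1)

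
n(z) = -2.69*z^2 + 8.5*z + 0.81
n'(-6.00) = 40.78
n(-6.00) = -147.03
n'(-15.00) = 89.20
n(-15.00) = -731.94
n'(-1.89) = 18.67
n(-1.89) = -24.86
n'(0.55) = 5.54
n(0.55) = 4.67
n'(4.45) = -15.44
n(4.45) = -14.63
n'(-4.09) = 30.50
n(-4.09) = -78.95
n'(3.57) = -10.71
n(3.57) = -3.13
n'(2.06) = -2.58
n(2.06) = 6.90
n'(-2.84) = 23.78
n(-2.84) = -45.03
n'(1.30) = 1.51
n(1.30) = 7.31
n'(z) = 8.5 - 5.38*z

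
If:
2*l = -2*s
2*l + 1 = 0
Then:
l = -1/2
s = 1/2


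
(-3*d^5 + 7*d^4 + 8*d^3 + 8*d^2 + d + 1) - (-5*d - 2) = -3*d^5 + 7*d^4 + 8*d^3 + 8*d^2 + 6*d + 3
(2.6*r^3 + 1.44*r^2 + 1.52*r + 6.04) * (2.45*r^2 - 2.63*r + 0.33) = 6.37*r^5 - 3.31*r^4 + 0.794800000000001*r^3 + 11.2756*r^2 - 15.3836*r + 1.9932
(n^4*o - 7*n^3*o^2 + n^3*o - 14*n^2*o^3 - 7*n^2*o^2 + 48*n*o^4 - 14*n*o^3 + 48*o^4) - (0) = n^4*o - 7*n^3*o^2 + n^3*o - 14*n^2*o^3 - 7*n^2*o^2 + 48*n*o^4 - 14*n*o^3 + 48*o^4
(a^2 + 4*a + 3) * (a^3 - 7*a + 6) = a^5 + 4*a^4 - 4*a^3 - 22*a^2 + 3*a + 18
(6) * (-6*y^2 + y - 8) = -36*y^2 + 6*y - 48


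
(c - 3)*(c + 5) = c^2 + 2*c - 15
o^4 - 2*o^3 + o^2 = o^2*(o - 1)^2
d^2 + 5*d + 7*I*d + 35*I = (d + 5)*(d + 7*I)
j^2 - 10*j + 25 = (j - 5)^2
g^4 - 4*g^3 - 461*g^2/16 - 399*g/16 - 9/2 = (g - 8)*(g + 1/4)*(g + 3/4)*(g + 3)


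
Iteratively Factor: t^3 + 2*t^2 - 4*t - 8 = (t + 2)*(t^2 - 4) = (t - 2)*(t + 2)*(t + 2)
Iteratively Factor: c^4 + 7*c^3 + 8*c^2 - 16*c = (c + 4)*(c^3 + 3*c^2 - 4*c) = (c + 4)^2*(c^2 - c) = (c - 1)*(c + 4)^2*(c)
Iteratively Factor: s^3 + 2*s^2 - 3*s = (s + 3)*(s^2 - s) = (s - 1)*(s + 3)*(s)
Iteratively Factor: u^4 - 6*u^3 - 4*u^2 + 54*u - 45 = (u + 3)*(u^3 - 9*u^2 + 23*u - 15) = (u - 3)*(u + 3)*(u^2 - 6*u + 5) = (u - 5)*(u - 3)*(u + 3)*(u - 1)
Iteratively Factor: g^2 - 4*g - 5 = (g + 1)*(g - 5)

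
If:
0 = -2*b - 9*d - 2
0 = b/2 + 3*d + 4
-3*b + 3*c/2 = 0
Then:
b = 20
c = 40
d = -14/3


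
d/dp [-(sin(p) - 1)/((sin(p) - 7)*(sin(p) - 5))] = (sin(p)^2 - 2*sin(p) - 23)*cos(p)/((sin(p) - 7)^2*(sin(p) - 5)^2)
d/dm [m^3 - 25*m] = 3*m^2 - 25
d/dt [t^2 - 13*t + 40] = 2*t - 13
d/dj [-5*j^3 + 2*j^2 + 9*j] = -15*j^2 + 4*j + 9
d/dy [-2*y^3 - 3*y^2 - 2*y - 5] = -6*y^2 - 6*y - 2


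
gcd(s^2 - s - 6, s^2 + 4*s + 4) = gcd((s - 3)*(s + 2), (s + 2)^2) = s + 2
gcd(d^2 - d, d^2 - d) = d^2 - d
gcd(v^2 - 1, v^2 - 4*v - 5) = v + 1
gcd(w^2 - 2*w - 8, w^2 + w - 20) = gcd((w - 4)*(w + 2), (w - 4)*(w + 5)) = w - 4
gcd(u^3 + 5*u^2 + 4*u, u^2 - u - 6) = 1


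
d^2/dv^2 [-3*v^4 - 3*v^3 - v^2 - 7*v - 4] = -36*v^2 - 18*v - 2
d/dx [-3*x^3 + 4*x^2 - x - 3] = -9*x^2 + 8*x - 1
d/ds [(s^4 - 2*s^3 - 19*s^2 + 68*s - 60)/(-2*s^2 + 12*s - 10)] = (-s^5 + 10*s^4 - 22*s^3 - 8*s^2 + 35*s + 10)/(s^4 - 12*s^3 + 46*s^2 - 60*s + 25)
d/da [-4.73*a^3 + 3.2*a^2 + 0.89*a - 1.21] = -14.19*a^2 + 6.4*a + 0.89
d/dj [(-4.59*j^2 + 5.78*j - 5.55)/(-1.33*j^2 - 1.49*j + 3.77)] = (14.5265*j^2 - 49.3716*j + 13.5211)/(1.7689*j^4 + 3.9634*j^3 - 7.8081*j^2 - 11.2346*j + 14.2129)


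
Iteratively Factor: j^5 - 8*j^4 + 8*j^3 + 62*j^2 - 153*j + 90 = (j - 2)*(j^4 - 6*j^3 - 4*j^2 + 54*j - 45) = (j - 3)*(j - 2)*(j^3 - 3*j^2 - 13*j + 15) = (j - 3)*(j - 2)*(j - 1)*(j^2 - 2*j - 15) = (j - 5)*(j - 3)*(j - 2)*(j - 1)*(j + 3)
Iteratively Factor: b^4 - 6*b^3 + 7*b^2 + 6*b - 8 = (b - 4)*(b^3 - 2*b^2 - b + 2) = (b - 4)*(b - 2)*(b^2 - 1) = (b - 4)*(b - 2)*(b + 1)*(b - 1)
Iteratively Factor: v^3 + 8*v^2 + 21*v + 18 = (v + 3)*(v^2 + 5*v + 6) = (v + 3)^2*(v + 2)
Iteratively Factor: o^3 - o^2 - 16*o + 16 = (o - 1)*(o^2 - 16) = (o - 1)*(o + 4)*(o - 4)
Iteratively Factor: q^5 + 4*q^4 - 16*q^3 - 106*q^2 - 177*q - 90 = (q + 3)*(q^4 + q^3 - 19*q^2 - 49*q - 30) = (q + 1)*(q + 3)*(q^3 - 19*q - 30) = (q + 1)*(q + 2)*(q + 3)*(q^2 - 2*q - 15) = (q - 5)*(q + 1)*(q + 2)*(q + 3)*(q + 3)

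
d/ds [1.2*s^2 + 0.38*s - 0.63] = 2.4*s + 0.38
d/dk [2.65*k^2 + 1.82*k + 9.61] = 5.3*k + 1.82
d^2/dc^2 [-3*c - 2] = 0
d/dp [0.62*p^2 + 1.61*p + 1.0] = 1.24*p + 1.61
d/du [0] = 0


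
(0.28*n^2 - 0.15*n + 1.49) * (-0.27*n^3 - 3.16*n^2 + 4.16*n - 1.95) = -0.0756*n^5 - 0.8443*n^4 + 1.2365*n^3 - 5.8784*n^2 + 6.4909*n - 2.9055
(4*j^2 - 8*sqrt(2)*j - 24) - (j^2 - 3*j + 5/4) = 3*j^2 - 8*sqrt(2)*j + 3*j - 101/4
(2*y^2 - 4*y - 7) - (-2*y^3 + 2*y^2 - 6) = 2*y^3 - 4*y - 1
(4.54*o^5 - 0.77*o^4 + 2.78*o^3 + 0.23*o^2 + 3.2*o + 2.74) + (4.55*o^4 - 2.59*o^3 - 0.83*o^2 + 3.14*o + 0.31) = 4.54*o^5 + 3.78*o^4 + 0.19*o^3 - 0.6*o^2 + 6.34*o + 3.05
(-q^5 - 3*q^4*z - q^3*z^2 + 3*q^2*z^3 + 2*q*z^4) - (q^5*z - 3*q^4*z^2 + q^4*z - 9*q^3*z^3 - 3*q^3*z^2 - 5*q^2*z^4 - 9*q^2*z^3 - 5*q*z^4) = -q^5*z - q^5 + 3*q^4*z^2 - 4*q^4*z + 9*q^3*z^3 + 2*q^3*z^2 + 5*q^2*z^4 + 12*q^2*z^3 + 7*q*z^4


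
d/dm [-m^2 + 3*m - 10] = 3 - 2*m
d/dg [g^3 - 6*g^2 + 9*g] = 3*g^2 - 12*g + 9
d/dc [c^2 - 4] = 2*c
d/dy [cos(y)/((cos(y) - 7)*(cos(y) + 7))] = (cos(y)^2 + 49)*sin(y)/((cos(y) - 7)^2*(cos(y) + 7)^2)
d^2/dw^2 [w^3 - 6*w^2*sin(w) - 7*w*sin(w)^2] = 6*w^2*sin(w) - 24*w*cos(w) - 14*w*cos(2*w) + 6*w - 12*sin(w) - 14*sin(2*w)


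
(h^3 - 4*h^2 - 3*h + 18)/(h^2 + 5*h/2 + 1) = 2*(h^2 - 6*h + 9)/(2*h + 1)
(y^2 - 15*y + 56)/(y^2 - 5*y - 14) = (y - 8)/(y + 2)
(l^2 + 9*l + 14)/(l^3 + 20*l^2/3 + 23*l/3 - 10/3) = 3*(l + 7)/(3*l^2 + 14*l - 5)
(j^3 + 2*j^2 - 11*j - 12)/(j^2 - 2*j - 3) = j + 4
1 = 1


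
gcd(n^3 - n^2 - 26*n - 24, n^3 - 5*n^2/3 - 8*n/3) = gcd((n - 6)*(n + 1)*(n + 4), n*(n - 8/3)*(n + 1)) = n + 1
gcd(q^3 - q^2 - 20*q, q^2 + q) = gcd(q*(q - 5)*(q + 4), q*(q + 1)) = q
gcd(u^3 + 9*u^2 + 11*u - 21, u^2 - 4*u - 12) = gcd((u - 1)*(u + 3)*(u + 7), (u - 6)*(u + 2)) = 1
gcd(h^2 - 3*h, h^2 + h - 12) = h - 3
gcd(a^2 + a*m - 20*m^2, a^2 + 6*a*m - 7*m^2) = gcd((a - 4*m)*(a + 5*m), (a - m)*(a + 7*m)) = 1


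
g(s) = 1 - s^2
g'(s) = -2*s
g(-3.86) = -13.90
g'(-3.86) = 7.72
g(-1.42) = -1.02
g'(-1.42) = 2.84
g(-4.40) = -18.36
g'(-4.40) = 8.80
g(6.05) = -35.60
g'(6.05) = -12.10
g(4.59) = -20.07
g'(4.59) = -9.18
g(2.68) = -6.18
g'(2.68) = -5.36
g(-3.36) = -10.29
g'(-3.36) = 6.72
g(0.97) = 0.06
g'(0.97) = -1.94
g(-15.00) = -224.00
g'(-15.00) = 30.00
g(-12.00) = -143.00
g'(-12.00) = 24.00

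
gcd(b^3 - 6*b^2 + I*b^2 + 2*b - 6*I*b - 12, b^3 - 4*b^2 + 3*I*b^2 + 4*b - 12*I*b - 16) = b - I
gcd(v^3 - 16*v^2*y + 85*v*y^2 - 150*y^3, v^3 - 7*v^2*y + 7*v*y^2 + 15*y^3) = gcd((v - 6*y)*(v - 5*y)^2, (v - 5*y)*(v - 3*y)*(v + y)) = -v + 5*y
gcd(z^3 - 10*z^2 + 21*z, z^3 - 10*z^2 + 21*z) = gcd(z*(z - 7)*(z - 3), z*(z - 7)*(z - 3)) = z^3 - 10*z^2 + 21*z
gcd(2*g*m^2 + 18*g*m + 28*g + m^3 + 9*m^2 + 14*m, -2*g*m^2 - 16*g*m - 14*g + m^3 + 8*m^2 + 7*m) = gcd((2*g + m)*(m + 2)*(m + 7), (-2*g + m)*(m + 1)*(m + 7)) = m + 7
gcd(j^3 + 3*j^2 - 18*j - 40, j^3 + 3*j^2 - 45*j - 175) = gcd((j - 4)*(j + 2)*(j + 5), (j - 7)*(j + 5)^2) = j + 5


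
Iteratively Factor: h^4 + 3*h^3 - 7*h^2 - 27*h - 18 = (h - 3)*(h^3 + 6*h^2 + 11*h + 6) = (h - 3)*(h + 2)*(h^2 + 4*h + 3) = (h - 3)*(h + 2)*(h + 3)*(h + 1)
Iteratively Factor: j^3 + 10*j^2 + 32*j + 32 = (j + 4)*(j^2 + 6*j + 8) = (j + 2)*(j + 4)*(j + 4)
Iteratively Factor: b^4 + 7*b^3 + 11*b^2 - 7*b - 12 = (b - 1)*(b^3 + 8*b^2 + 19*b + 12) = (b - 1)*(b + 4)*(b^2 + 4*b + 3) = (b - 1)*(b + 1)*(b + 4)*(b + 3)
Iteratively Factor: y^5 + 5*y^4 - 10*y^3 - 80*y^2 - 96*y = (y + 3)*(y^4 + 2*y^3 - 16*y^2 - 32*y) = (y - 4)*(y + 3)*(y^3 + 6*y^2 + 8*y) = (y - 4)*(y + 3)*(y + 4)*(y^2 + 2*y) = y*(y - 4)*(y + 3)*(y + 4)*(y + 2)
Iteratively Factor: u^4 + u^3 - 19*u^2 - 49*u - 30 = (u + 3)*(u^3 - 2*u^2 - 13*u - 10) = (u + 1)*(u + 3)*(u^2 - 3*u - 10) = (u - 5)*(u + 1)*(u + 3)*(u + 2)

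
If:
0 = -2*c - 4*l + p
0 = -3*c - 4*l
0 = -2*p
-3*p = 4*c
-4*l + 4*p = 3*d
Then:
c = 0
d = 0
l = 0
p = 0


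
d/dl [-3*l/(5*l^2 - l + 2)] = 3*(5*l^2 - 2)/(25*l^4 - 10*l^3 + 21*l^2 - 4*l + 4)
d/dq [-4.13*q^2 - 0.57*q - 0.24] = -8.26*q - 0.57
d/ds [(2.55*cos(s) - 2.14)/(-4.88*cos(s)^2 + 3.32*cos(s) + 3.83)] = (-12.444*cos(s)^2 + 20.8864*cos(s) - 16.8713)*sin(s)/(23.8144*cos(s)^4 - 32.4032*cos(s)^3 - 26.3584*cos(s)^2 + 25.4312*cos(s) + 14.6689)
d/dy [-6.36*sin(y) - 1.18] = -6.36*cos(y)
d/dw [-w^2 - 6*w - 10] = -2*w - 6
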